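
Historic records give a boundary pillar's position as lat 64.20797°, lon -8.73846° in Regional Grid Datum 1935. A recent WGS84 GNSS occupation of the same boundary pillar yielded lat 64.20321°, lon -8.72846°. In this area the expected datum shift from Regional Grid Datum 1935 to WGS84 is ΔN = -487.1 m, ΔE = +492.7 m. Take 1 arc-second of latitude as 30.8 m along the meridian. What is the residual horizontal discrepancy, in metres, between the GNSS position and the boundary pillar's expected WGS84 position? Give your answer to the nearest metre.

Observed coordinate differences: Δφ = -0.00476°, Δλ = +0.01000°.
Converting to metres (1° lat = 110880 m, cos φ = 0.435106): observed ΔN = -527.8 m, observed ΔE = 482.4 m.
Subtracting the expected shift leaves a residual of -527.8 − (-487.1) = -40.7 m north and 482.4 − (492.7) = -10.3 m east.
Residual distance = √((-40.7)² + (-10.3)²) = 42.0 m.

42 m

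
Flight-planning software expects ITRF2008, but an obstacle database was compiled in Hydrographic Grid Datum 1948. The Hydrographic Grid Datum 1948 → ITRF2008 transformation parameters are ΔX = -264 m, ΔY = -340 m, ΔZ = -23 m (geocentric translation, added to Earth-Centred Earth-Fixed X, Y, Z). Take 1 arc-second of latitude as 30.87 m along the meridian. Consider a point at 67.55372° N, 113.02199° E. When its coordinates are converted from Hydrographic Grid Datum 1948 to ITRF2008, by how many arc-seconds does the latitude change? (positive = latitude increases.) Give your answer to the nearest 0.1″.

Δφ = 6.0″

sin φ = 0.924238, cos φ = 0.381817, sin λ = 0.920355, cos λ = -0.391084.
North component: ΔN = −sin φ cos λ·ΔX − sin φ sin λ·ΔY + cos φ·ΔZ = −(0.924238)(-0.391084)(-264) − (0.924238)(0.920355)(-340) + (0.381817)(-23) = 185.01 m.
1° of latitude spans 3600 × 30.87 = 111132 m, so Δφ = 185.01 / 111132 × 3600 = 5.993″.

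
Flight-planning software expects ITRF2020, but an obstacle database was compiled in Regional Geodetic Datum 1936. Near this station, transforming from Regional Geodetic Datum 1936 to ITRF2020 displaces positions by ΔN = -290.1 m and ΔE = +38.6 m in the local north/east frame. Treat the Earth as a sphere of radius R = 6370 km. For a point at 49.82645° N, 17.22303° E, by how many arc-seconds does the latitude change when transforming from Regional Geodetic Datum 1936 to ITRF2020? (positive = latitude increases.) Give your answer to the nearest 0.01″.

Δφ = -9.39″

On a sphere of radius R, 1 rad of latitude = R, so Δφ = ΔN / R = -290.1 / 6370000 = -4.5542e-05 rad = -9.394″.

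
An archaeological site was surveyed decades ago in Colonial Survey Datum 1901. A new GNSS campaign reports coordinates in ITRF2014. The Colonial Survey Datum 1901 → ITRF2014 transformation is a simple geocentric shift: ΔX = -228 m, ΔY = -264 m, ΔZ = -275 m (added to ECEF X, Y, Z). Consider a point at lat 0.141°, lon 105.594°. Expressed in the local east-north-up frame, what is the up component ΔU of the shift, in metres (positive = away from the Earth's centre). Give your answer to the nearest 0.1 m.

ΔU = -193.7 m

At φ = 0.141°, λ = 105.594°: sin φ = 0.002461, cos φ = 0.999997, sin λ = 0.963191, cos λ = -0.268819.
ΔU = cos φ cos λ·ΔX + cos φ sin λ·ΔY + sin φ·ΔZ = (0.999997)(-0.268819)(-228) + (0.999997)(0.963191)(-264) + (0.002461)(-275) = -193.67 m.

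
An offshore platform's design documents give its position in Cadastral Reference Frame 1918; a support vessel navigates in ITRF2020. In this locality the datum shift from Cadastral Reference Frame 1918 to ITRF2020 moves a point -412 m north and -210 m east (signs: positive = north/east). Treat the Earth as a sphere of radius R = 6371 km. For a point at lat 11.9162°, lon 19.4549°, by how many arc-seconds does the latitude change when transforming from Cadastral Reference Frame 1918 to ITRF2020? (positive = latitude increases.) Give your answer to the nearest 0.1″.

On a sphere of radius R, 1 rad of latitude = R, so Δφ = ΔN / R = -412.0 / 6371000 = -6.4668e-05 rad = -13.339″.

Δφ = -13.3″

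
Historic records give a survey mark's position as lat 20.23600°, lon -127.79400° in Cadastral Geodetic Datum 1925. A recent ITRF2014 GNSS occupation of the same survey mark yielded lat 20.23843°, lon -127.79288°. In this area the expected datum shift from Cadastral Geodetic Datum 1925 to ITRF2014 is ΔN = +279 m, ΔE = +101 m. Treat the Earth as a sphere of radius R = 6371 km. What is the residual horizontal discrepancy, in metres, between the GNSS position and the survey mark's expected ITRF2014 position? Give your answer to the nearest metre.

Observed coordinate differences: Δφ = +0.00243°, Δλ = +0.00112°.
Converting to metres (1° lat = 111195 m, cos φ = 0.938276): observed ΔN = 270.2 m, observed ΔE = 116.9 m.
Subtracting the expected shift leaves a residual of 270.2 − (279) = -8.8 m north and 116.9 − (101) = 15.9 m east.
Residual distance = √((-8.8)² + 15.9²) = 18.1 m.

18 m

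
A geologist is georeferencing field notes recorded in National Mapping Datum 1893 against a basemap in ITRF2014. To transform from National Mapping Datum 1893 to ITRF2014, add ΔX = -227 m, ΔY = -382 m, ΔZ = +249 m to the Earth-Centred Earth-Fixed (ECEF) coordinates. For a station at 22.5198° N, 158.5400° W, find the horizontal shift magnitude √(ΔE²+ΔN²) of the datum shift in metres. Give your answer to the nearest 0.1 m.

At φ = 22.5198°, λ = -158.5400°: sin φ = 0.383003, cos φ = 0.923747, sin λ = -0.365852, cos λ = -0.930673.
ΔE = −sin λ·ΔX + cos λ·ΔY = −(-0.365852)·(-227) + (-0.930673)·(-382) = 272.47 m.
ΔN = −sin φ cos λ·ΔX − sin φ sin λ·ΔY + cos φ·ΔZ = −(0.383003)(-0.930673)(-227) − (0.383003)(-0.365852)(-382) + (0.923747)(249) = 95.57 m.
Horizontal magnitude = √(ΔE² + ΔN²) = √(272.47² + 95.57²) = 288.74 m.

288.7 m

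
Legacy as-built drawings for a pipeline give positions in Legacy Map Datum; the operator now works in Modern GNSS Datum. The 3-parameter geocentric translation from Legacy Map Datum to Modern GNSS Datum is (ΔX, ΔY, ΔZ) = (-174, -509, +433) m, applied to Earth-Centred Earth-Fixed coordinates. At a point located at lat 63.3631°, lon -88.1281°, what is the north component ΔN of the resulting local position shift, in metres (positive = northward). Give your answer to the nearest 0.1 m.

At φ = 63.3631°, λ = -88.1281°: sin φ = 0.893866, cos φ = 0.448335, sin λ = -0.999466, cos λ = 0.032665.
ΔN = −sin φ cos λ·ΔX − sin φ sin λ·ΔY + cos φ·ΔZ = −(0.893866)(0.032665)(-174) − (0.893866)(-0.999466)(-509) + (0.448335)(433) = -255.53 m.

ΔN = -255.5 m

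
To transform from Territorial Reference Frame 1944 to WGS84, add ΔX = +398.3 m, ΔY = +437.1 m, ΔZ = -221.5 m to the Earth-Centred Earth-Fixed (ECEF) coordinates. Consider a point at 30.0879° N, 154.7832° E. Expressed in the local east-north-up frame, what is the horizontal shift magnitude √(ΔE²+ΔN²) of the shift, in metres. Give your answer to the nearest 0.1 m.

The local east axis at (φ, λ) is (−sin λ, cos λ, 0), so ΔE = −sin(154.7832°)·398.3 + cos(154.7832°)·437.1 = -565.14 m.
The local north axis is (−sin φ cos λ, −sin φ sin λ, cos φ), giving ΔN = 180.650 − 93.359 − 191.654 = -104.36 m.
Horizontal magnitude = √(ΔE² + ΔN²) = √((-565.14)² + (-104.36)²) = 574.69 m.

574.7 m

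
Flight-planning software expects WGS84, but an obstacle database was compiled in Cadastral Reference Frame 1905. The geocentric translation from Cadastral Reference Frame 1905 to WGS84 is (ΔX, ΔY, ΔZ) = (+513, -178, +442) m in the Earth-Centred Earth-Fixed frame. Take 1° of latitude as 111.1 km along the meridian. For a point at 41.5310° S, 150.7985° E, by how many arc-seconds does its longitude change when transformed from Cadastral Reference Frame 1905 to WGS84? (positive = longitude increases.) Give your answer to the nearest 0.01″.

Δλ = -4.11″

sin φ = -0.663025, cos φ = 0.748597, sin λ = 0.487883, cos λ = -0.872909.
East component: ΔE = −sin λ·ΔX + cos λ·ΔY = −(0.487883)(513) + (-0.872909)(-178) = -94.91 m.
1° of latitude spans 111100 m; at latitude φ, 1° of longitude spans that × cos φ = 83169.1 m, so Δλ = -94.91 / 83169.1 × 3600 = -4.108″.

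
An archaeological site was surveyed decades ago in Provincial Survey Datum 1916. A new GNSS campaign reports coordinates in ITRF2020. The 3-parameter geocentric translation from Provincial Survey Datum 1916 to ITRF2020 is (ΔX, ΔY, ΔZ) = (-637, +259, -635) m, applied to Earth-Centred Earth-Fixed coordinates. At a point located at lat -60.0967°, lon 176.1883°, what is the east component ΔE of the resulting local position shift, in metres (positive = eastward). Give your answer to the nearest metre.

The local east axis at (φ, λ) is (−sin λ, cos λ, 0), so ΔE = −sin(176.1883°)·(-637) + cos(176.1883°)·259 = -216.08 m.

ΔE = -216 m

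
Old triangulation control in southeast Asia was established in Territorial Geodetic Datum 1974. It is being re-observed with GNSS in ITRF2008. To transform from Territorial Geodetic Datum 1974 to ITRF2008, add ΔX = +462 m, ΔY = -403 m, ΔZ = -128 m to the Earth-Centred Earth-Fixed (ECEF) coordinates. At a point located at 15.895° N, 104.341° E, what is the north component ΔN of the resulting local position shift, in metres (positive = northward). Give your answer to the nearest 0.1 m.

The local north axis is (−sin φ cos λ, −sin φ sin λ, cos φ), giving ΔN = 31.341 + 106.932 − 123.106 = 15.17 m.

ΔN = 15.2 m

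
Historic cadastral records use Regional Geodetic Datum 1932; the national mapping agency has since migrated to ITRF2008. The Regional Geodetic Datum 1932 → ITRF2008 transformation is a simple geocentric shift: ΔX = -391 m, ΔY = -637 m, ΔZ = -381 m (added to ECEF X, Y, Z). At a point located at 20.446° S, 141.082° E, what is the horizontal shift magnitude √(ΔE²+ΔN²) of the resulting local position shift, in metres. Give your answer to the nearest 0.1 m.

At φ = -20.446°, λ = 141.082°: sin φ = -0.349324, cos φ = 0.937002, sin λ = 0.628208, cos λ = -0.778046.
ΔE = −sin λ·ΔX + cos λ·ΔY = −(0.628208)·(-391) + (-0.778046)·(-637) = 741.24 m.
ΔN = −sin φ cos λ·ΔX − sin φ sin λ·ΔY + cos φ·ΔZ = −(-0.349324)(-0.778046)(-391) − (-0.349324)(0.628208)(-637) + (0.937002)(-381) = -390.52 m.
Horizontal magnitude = √(ΔE² + ΔN²) = √(741.24² + (-390.52)²) = 837.82 m.

837.8 m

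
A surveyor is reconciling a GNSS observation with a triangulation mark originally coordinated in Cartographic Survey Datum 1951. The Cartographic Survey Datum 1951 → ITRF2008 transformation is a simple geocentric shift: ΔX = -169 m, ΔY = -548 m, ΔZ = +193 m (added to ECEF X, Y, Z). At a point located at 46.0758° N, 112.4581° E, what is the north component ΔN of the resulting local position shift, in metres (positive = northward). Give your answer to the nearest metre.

ΔN = 452 m

The local north axis is (−sin φ cos λ, −sin φ sin λ, cos φ), giving ΔN = -46.499 + 364.767 + 133.885 = 452.15 m.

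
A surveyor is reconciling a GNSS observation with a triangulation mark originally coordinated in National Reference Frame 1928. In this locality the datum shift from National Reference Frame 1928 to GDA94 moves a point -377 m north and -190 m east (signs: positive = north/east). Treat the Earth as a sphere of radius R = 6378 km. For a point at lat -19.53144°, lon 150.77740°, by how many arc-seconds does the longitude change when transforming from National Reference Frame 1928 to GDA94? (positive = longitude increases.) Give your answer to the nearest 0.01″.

At latitude -19.53144°, cos φ = 0.942458.
One radian of longitude at latitude φ spans R cos φ, so Δλ = ΔE / (R cos φ) = -190.0 / (6378000 × 0.942458) = -3.1609e-05 rad = -6.520″.

Δλ = -6.52″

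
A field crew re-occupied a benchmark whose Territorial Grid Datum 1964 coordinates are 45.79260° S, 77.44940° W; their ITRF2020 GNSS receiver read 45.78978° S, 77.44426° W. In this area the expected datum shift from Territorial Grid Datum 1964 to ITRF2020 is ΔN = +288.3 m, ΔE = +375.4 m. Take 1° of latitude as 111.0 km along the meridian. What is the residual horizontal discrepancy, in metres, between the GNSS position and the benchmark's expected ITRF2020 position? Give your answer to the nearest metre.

33 m

Observed coordinate differences: Δφ = +0.00282°, Δλ = +0.00514°.
Converting to metres (1° lat = 111000 m, cos φ = 0.697258): observed ΔN = 313.0 m, observed ΔE = 397.8 m.
Subtracting the expected shift leaves a residual of 313.0 − (288.3) = 24.7 m north and 397.8 − (375.4) = 22.4 m east.
Residual distance = √(24.7² + 22.4²) = 33.4 m.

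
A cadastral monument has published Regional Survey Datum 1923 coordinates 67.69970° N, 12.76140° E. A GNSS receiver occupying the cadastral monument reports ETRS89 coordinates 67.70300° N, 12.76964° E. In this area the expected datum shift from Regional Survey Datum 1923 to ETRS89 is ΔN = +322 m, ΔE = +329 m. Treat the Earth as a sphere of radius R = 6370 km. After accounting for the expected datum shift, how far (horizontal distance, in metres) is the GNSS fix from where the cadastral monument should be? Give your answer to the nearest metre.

Observed coordinate differences: Δφ = +0.00330°, Δλ = +0.00824°.
Converting to metres (1° lat = 111177 m, cos φ = 0.379461): observed ΔN = 366.9 m, observed ΔE = 347.6 m.
Subtracting the expected shift leaves a residual of 366.9 − (322) = 44.9 m north and 347.6 − (329) = 18.6 m east.
Residual distance = √(44.9² + 18.6²) = 48.6 m.

49 m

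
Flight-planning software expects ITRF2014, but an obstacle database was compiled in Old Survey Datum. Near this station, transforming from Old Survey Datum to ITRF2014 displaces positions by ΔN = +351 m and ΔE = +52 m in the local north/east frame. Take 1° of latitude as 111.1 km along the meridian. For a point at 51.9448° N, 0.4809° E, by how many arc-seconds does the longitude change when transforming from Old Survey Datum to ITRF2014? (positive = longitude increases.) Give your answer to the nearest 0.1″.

At latitude 51.9448°, cos φ = 0.616420.
1° of longitude at this latitude = 111.1 × cos φ = 68.48 km, so Δλ = 52.0 / 68484.3 = 0.0007593° = 2.733″.

Δλ = 2.7″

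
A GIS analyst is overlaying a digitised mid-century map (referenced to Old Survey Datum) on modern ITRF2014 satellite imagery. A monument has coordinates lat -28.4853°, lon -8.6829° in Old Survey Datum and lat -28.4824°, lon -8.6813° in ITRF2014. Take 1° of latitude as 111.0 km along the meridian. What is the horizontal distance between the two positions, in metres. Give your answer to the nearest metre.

358 m

Δφ = -28.4824° − -28.4853° = +0.0029°; Δλ = -8.6813° − -8.6829° = +0.0016°.
ΔN = Δφ × 111000 = 321.9 m; ΔE = Δλ × 111000 × cos(-28.4853°) = +0.0016 × 111000 × 0.878940 = 156.1 m.
Distance = √(ΔE² + ΔN²) = √(156.1² + 321.9²) = 357.8 m.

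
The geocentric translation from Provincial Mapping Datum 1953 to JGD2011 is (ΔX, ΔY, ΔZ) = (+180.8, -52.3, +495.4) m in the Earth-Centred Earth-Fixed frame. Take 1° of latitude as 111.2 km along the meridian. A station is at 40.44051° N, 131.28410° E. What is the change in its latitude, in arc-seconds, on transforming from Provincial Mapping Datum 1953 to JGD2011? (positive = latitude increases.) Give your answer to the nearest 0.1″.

Δφ = 15.5″

sin φ = 0.648658, cos φ = 0.761080, sin λ = 0.751447, cos λ = -0.659793.
North component: ΔN = −sin φ cos λ·ΔX − sin φ sin λ·ΔY + cos φ·ΔZ = −(0.648658)(-0.659793)(180.8) − (0.648658)(0.751447)(-52.3) + (0.761080)(495.4) = 479.91 m.
1° of latitude spans 111200 m, so Δφ = 479.91 / 111200 × 3600 = 15.537″.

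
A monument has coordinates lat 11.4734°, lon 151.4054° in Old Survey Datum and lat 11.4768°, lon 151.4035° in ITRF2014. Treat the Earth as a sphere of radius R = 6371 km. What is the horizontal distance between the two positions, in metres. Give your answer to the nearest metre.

Δφ = 11.4768° − 11.4734° = +0.0034°; Δλ = 151.4035° − 151.4054° = -0.0019°.
1° along a meridian = πR/180 = 111195 m.
ΔN = Δφ × 111195 = 378.1 m; ΔE = Δλ × 111195 × cos(11.4734°) = -0.0019 × 111195 × 0.980017 = -207.0 m.
Distance = √(ΔE² + ΔN²) = √((-207.0)² + 378.1²) = 431.0 m.

431 m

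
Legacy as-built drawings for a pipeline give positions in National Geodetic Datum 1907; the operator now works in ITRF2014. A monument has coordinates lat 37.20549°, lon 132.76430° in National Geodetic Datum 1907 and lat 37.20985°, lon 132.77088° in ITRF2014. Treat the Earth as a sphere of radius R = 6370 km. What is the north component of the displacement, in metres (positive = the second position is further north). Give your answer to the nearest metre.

ΔN = 485 m

Δφ = 37.20985° − 37.20549° = +0.00436°; Δλ = 132.77088° − 132.76430° = +0.00658°.
1° along a meridian = πR/180 = 111177 m.
ΔN = Δφ × 111177 = 484.7 m; ΔE = Δλ × 111177 × cos(37.20549°) = +0.00658 × 111177 × 0.796472 = 582.7 m.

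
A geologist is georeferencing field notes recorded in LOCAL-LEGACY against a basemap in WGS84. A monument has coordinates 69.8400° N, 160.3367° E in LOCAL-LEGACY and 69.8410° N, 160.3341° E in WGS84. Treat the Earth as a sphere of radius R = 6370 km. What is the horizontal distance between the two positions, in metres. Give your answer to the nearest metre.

Δφ = 69.8410° − 69.8400° = +0.0010°; Δλ = 160.3341° − 160.3367° = -0.0026°.
1° along a meridian = πR/180 = 111177 m.
ΔN = Δφ × 111177 = 111.2 m; ΔE = Δλ × 111177 × cos(69.8400°) = -0.0026 × 111177 × 0.344643 = -99.6 m.
Distance = √(ΔE² + ΔN²) = √((-99.6)² + 111.2²) = 149.3 m.

149 m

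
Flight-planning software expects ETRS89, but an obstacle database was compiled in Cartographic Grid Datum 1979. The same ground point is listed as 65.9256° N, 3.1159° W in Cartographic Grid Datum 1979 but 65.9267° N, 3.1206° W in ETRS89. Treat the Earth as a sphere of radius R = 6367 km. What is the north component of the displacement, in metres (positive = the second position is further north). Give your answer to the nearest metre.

Δφ = 65.9267° − 65.9256° = +0.0011°; Δλ = -3.1206° − -3.1159° = -0.0047°.
1° along a meridian = πR/180 = 111125 m.
ΔN = Δφ × 111125 = 122.2 m; ΔE = Δλ × 111125 × cos(65.9256°) = -0.0047 × 111125 × 0.407923 = -213.1 m.

ΔN = 122 m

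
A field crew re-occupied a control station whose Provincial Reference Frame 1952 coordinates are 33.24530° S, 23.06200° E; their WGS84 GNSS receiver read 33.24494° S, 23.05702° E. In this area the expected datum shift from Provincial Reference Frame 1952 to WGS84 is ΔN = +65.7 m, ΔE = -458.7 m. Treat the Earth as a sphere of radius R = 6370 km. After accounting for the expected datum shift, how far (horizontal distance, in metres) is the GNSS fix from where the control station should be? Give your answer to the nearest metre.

Observed coordinate differences: Δφ = +0.00036°, Δλ = -0.00498°.
Converting to metres (1° lat = 111177 m, cos φ = 0.836331): observed ΔN = 40.0 m, observed ΔE = -463.0 m.
Subtracting the expected shift leaves a residual of 40.0 − (65.7) = -25.7 m north and -463.0 − (-458.7) = -4.3 m east.
Residual distance = √((-25.7)² + (-4.3)²) = 26.0 m.

26 m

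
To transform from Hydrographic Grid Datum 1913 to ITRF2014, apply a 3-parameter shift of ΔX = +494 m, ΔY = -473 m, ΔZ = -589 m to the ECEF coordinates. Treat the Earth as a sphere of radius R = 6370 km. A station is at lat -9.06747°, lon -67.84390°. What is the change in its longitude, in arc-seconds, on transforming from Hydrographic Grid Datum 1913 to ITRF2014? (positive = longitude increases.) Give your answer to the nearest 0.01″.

sin φ = -0.157597, cos φ = 0.987503, sin λ = -0.926160, cos λ = 0.377131.
East component: ΔE = −sin λ·ΔX + cos λ·ΔY = −(-0.926160)(494) + (0.377131)(-473) = 279.14 m.
1° of latitude spans πR/180 = 111177 m; at latitude φ, 1° of longitude spans that × cos φ = 109788.1 m, so Δλ = 279.14 / 109788.1 × 3600 = 9.153″.

Δλ = 9.15″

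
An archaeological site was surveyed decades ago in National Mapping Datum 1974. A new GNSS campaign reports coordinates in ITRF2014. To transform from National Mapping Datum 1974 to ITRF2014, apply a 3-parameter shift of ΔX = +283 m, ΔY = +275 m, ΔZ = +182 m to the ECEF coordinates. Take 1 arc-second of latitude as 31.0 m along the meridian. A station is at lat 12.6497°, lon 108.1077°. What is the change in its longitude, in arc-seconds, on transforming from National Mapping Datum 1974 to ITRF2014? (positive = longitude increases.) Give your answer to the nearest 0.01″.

sin φ = 0.218990, cos φ = 0.975727, sin λ = 0.950474, cos λ = -0.310804.
East component: ΔE = −sin λ·ΔX + cos λ·ΔY = −(0.950474)(283) + (-0.310804)(275) = -354.46 m.
1° of latitude spans 3600 × 31.00 = 111600 m; at latitude φ, 1° of longitude spans that × cos φ = 108891.2 m, so Δλ = -354.46 / 108891.2 × 3600 = -11.718″.

Δλ = -11.72″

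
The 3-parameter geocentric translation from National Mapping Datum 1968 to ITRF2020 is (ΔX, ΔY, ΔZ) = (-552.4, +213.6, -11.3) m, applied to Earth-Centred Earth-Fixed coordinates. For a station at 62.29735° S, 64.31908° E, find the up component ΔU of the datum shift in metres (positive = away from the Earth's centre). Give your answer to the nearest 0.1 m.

ΔU = -11.8 m

The local up (radial) axis is (cos φ cos λ, cos φ sin λ, sin φ), giving ΔU = -111.287 + 89.490 + 10.005 = -11.79 m.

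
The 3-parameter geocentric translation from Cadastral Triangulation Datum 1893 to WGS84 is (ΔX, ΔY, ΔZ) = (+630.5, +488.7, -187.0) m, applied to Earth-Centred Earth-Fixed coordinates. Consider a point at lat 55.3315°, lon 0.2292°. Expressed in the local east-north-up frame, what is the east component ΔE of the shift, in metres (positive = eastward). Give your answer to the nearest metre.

ΔE = 486 m

The local east axis at (φ, λ) is (−sin λ, cos λ, 0), so ΔE = −sin(0.2292°)·630.5 + cos(0.2292°)·488.7 = 486.17 m.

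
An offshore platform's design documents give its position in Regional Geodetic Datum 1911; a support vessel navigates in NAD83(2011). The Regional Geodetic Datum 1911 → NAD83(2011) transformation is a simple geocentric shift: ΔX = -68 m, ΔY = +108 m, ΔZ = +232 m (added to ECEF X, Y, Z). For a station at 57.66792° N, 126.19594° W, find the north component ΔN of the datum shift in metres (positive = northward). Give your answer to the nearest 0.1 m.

ΔN = 163.8 m

The local north axis is (−sin φ cos λ, −sin φ sin λ, cos φ), giving ΔN = -33.931 + 73.644 + 124.080 = 163.79 m.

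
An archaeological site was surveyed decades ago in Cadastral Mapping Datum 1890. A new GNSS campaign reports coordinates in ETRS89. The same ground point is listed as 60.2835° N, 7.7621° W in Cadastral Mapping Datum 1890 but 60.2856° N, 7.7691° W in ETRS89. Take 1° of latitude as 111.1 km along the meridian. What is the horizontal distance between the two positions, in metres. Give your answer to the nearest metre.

Δφ = 60.2856° − 60.2835° = +0.0021°; Δλ = -7.7691° − -7.7621° = -0.0070°.
ΔN = Δφ × 111100 = 233.3 m; ΔE = Δλ × 111100 × cos(60.2835°) = -0.0070 × 111100 × 0.495709 = -385.5 m.
Distance = √(ΔE² + ΔN²) = √((-385.5)² + 233.3²) = 450.6 m.

451 m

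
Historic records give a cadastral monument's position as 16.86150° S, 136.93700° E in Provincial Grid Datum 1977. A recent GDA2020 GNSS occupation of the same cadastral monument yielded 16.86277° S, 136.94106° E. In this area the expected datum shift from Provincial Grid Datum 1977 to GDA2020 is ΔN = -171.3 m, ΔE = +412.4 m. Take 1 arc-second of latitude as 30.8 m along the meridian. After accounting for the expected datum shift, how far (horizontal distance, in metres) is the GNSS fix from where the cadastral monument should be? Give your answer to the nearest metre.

36 m

Observed coordinate differences: Δφ = -0.00127°, Δλ = +0.00406°.
Converting to metres (1° lat = 110880 m, cos φ = 0.957009): observed ΔN = -140.8 m, observed ΔE = 430.8 m.
Subtracting the expected shift leaves a residual of -140.8 − (-171.3) = 30.5 m north and 430.8 − (412.4) = 18.4 m east.
Residual distance = √(30.5² + 18.4²) = 35.6 m.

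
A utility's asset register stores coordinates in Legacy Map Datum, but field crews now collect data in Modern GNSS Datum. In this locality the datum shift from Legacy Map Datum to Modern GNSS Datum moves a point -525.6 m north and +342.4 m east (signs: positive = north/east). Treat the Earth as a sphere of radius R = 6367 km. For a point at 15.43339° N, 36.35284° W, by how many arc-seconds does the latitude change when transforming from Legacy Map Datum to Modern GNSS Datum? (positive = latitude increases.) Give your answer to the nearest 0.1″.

Δφ = -17.0″

On a sphere of radius R, 1 rad of latitude = R, so Δφ = ΔN / R = -525.6 / 6367000 = -8.2551e-05 rad = -17.027″.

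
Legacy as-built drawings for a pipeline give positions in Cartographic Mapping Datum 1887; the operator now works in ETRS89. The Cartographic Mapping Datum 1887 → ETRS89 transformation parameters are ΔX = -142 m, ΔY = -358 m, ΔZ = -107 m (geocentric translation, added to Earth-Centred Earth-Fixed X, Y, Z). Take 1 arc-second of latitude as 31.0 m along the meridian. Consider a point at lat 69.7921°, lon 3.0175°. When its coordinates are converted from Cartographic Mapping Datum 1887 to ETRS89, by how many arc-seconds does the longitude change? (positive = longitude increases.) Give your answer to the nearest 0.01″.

Δλ = -32.69″

sin φ = 0.938445, cos φ = 0.345428, sin λ = 0.052641, cos λ = 0.998614.
East component: ΔE = −sin λ·ΔX + cos λ·ΔY = −(0.052641)(-142) + (0.998614)(-358) = -350.03 m.
1° of latitude spans 3600 × 31.00 = 111600 m; at latitude φ, 1° of longitude spans that × cos φ = 38549.7 m, so Δλ = -350.03 / 38549.7 × 3600 = -32.688″.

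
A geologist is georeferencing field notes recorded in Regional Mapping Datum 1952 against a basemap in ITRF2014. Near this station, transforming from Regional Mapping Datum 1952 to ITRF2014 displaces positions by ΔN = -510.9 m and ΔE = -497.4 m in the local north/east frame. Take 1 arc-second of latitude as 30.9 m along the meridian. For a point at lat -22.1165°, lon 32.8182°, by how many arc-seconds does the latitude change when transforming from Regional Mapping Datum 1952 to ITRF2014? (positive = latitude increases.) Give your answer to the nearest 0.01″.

1″ of latitude = 30.90 m, so Δφ = -510.9 / 30.90 = -16.534″.

Δφ = -16.53″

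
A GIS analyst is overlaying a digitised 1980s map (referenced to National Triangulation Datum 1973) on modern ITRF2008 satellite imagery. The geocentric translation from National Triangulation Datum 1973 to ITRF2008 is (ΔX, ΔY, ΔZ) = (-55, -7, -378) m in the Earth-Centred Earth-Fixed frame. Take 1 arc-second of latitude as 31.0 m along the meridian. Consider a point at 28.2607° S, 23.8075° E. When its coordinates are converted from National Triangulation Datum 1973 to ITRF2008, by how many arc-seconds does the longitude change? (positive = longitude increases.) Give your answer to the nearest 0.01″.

Δλ = 0.58″

sin φ = -0.473484, cos φ = 0.880802, sin λ = 0.403665, cos λ = 0.914907.
East component: ΔE = −sin λ·ΔX + cos λ·ΔY = −(0.403665)(-55) + (0.914907)(-7) = 15.80 m.
1° of latitude spans 3600 × 31.00 = 111600 m; at latitude φ, 1° of longitude spans that × cos φ = 98297.5 m, so Δλ = 15.80 / 98297.5 × 3600 = 0.579″.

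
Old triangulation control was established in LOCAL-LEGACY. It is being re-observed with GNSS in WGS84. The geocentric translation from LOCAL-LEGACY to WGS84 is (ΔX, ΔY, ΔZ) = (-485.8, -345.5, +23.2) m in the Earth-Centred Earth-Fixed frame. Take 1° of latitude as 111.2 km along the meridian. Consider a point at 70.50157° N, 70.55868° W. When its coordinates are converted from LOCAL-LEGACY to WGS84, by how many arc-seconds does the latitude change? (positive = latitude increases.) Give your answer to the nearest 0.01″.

sin φ = 0.942651, cos φ = 0.333781, sin λ = -0.942983, cos λ = 0.332841.
North component: ΔN = −sin φ cos λ·ΔX − sin φ sin λ·ΔY + cos φ·ΔZ = −(0.942651)(0.332841)(-485.8) − (0.942651)(-0.942983)(-345.5) + (0.333781)(23.2) = -146.95 m.
1° of latitude spans 111200 m, so Δφ = -146.95 / 111200 × 3600 = -4.757″.

Δφ = -4.76″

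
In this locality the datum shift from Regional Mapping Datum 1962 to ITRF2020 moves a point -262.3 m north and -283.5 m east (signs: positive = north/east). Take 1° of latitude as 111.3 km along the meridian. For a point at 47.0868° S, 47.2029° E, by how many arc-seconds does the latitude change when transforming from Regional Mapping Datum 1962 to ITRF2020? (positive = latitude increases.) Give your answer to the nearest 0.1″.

1° of latitude = 111.3 km, so Δφ = -262.3 / 111300 = -0.0023567° = -8.484″.

Δφ = -8.5″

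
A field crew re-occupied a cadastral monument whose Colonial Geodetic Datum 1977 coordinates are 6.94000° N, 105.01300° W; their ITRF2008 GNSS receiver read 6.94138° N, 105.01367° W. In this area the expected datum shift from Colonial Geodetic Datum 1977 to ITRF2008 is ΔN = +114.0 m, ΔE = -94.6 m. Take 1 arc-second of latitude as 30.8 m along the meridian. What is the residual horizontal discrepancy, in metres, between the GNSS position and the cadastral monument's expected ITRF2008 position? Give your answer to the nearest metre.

44 m

Observed coordinate differences: Δφ = +0.00138°, Δλ = -0.00067°.
Converting to metres (1° lat = 110880 m, cos φ = 0.992673): observed ΔN = 153.0 m, observed ΔE = -73.7 m.
Subtracting the expected shift leaves a residual of 153.0 − (114.0) = 39.0 m north and -73.7 − (-94.6) = 20.9 m east.
Residual distance = √(39.0² + 20.9²) = 44.2 m.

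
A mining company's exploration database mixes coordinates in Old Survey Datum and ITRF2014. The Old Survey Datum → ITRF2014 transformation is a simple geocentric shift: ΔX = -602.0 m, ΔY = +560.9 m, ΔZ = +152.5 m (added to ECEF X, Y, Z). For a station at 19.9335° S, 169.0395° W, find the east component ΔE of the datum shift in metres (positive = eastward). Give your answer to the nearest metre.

ΔE = -665 m

The local east axis at (φ, λ) is (−sin λ, cos λ, 0), so ΔE = −sin(-169.0395°)·(-602.0) + cos(-169.0395°)·560.9 = -665.13 m.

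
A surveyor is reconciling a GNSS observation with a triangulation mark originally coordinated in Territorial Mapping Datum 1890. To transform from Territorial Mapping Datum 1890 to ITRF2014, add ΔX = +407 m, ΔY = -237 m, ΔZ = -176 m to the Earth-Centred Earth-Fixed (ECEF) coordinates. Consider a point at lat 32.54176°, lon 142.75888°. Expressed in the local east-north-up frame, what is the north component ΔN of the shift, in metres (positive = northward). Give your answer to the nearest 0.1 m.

ΔN = 103.1 m

The local north axis is (−sin φ cos λ, −sin φ sin λ, cos φ), giving ΔN = 174.290 + 77.151 − 148.368 = 103.07 m.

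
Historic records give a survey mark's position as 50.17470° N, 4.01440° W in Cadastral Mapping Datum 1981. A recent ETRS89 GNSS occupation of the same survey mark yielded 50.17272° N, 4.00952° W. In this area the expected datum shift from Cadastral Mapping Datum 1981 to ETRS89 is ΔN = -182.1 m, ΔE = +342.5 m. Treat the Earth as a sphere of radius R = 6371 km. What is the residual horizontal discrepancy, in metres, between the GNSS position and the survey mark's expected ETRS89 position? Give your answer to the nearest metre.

Observed coordinate differences: Δφ = -0.00198°, Δλ = +0.00488°.
Converting to metres (1° lat = 111195 m, cos φ = 0.640449): observed ΔN = -220.2 m, observed ΔE = 347.5 m.
Subtracting the expected shift leaves a residual of -220.2 − (-182.1) = -38.1 m north and 347.5 − (342.5) = 5.0 m east.
Residual distance = √((-38.1)² + 5.0²) = 38.4 m.

38 m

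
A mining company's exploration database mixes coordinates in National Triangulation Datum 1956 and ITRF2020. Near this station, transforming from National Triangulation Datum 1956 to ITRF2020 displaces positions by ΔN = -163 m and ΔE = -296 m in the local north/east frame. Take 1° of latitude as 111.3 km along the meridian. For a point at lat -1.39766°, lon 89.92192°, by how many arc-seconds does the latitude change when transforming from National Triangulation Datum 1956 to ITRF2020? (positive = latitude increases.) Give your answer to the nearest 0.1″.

1° of latitude = 111.3 km, so Δφ = -163.0 / 111300 = -0.0014645° = -5.272″.

Δφ = -5.3″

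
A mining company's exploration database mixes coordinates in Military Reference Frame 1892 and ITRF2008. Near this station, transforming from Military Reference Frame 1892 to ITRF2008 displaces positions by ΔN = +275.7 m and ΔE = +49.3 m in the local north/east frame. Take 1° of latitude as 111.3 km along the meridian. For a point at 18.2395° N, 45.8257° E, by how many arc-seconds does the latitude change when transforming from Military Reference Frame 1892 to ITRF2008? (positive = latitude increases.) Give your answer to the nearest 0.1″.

1° of latitude = 111.3 km, so Δφ = 275.7 / 111300 = 0.0024771° = 8.918″.

Δφ = 8.9″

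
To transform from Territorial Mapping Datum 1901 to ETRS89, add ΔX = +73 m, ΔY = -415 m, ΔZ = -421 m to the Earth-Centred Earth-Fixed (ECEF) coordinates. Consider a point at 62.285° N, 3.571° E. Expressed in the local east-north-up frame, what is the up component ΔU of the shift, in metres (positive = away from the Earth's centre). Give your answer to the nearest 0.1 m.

ΔU = -350.8 m

The local up (radial) axis is (cos φ cos λ, cos φ sin λ, sin φ), giving ΔU = 33.884 − 12.021 − 372.699 = -350.84 m.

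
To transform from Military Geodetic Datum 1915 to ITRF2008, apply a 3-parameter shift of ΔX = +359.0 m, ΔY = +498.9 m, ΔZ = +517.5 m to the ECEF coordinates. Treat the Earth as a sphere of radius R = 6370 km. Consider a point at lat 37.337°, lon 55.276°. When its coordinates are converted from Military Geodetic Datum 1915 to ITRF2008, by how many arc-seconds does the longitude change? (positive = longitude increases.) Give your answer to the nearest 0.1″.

sin φ = 0.606502, cos φ = 0.795082, sin λ = 0.821906, cos λ = 0.569624.
East component: ΔE = −sin λ·ΔX + cos λ·ΔY = −(0.821906)(359.0) + (0.569624)(498.9) = -10.88 m.
1° of latitude spans πR/180 = 111177 m; at latitude φ, 1° of longitude spans that × cos φ = 88395.2 m, so Δλ = -10.88 / 88395.2 × 3600 = -0.443″.

Δλ = -0.4″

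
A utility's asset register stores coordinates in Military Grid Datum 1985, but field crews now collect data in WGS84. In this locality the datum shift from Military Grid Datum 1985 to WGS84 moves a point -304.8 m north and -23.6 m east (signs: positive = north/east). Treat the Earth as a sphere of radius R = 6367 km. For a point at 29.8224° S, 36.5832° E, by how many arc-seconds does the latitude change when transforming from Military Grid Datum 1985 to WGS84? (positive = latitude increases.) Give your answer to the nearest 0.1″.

On a sphere of radius R, 1 rad of latitude = R, so Δφ = ΔN / R = -304.8 / 6367000 = -4.7872e-05 rad = -9.874″.

Δφ = -9.9″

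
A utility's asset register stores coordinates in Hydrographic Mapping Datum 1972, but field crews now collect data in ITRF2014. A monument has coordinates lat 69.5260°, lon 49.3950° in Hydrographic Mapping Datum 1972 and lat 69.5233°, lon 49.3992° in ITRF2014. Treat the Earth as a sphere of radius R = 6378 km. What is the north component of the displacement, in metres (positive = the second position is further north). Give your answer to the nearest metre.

Δφ = 69.5233° − 69.5260° = -0.0027°; Δλ = 49.3992° − 49.3950° = +0.0042°.
1° along a meridian = πR/180 = 111317 m.
ΔN = Δφ × 111317 = -300.6 m; ΔE = Δλ × 111317 × cos(69.5260°) = +0.0042 × 111317 × 0.349782 = 163.5 m.

ΔN = -301 m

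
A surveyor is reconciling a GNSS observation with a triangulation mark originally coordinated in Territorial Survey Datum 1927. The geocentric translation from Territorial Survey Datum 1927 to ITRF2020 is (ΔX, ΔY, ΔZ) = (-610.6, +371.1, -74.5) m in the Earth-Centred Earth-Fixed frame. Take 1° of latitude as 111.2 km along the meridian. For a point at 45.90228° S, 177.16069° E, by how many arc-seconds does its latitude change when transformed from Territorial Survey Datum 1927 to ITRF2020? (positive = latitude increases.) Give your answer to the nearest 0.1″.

sin φ = -0.718154, cos φ = 0.695884, sin λ = 0.049535, cos λ = -0.998772.
North component: ΔN = −sin φ cos λ·ΔX − sin φ sin λ·ΔY + cos φ·ΔZ = −(-0.718154)(-0.998772)(-610.6) − (-0.718154)(0.049535)(371.1) + (0.695884)(-74.5) = 399.32 m.
1° of latitude spans 111200 m, so Δφ = 399.32 / 111200 × 3600 = 12.928″.

Δφ = 12.9″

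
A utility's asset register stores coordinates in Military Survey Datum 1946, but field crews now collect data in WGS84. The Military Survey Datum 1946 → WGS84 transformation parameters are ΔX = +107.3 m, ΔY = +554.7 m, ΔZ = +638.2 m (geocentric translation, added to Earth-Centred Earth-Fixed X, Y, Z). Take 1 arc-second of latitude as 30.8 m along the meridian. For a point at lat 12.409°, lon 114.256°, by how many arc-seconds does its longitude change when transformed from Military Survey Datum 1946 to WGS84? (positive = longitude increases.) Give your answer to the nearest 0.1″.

sin φ = 0.214889, cos φ = 0.976639, sin λ = 0.911719, cos λ = -0.410814.
East component: ΔE = −sin λ·ΔX + cos λ·ΔY = −(0.911719)(107.3) + (-0.410814)(554.7) = -325.71 m.
1° of latitude spans 3600 × 30.80 = 110880 m; at latitude φ, 1° of longitude spans that × cos φ = 108289.7 m, so Δλ = -325.71 / 108289.7 × 3600 = -10.828″.

Δλ = -10.8″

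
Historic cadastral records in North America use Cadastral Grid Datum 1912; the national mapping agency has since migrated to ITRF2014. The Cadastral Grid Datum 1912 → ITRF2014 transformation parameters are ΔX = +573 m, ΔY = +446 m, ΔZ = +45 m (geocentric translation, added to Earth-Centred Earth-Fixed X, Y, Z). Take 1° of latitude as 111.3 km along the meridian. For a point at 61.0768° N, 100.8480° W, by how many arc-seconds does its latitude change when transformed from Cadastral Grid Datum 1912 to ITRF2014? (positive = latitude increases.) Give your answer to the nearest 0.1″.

sin φ = 0.875269, cos φ = 0.483637, sin λ = -0.982130, cos λ = -0.188204.
North component: ΔN = −sin φ cos λ·ΔX − sin φ sin λ·ΔY + cos φ·ΔZ = −(0.875269)(-0.188204)(573) − (0.875269)(-0.982130)(446) + (0.483637)(45) = 499.55 m.
1° of latitude spans 111300 m, so Δφ = 499.55 / 111300 × 3600 = 16.158″.

Δφ = 16.2″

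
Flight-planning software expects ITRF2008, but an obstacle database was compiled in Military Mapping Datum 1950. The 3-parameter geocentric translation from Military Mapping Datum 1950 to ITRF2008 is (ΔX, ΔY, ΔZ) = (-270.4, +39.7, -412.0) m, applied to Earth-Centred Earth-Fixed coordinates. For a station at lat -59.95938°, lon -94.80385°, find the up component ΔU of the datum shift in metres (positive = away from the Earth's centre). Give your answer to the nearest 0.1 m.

ΔU = 348.2 m

At φ = -59.95938°, λ = -94.80385°: sin φ = -0.865671, cos φ = 0.500614, sin λ = -0.996487, cos λ = -0.083745.
ΔU = cos φ cos λ·ΔX + cos φ sin λ·ΔY + sin φ·ΔZ = (0.500614)(-0.083745)(-270.4) + (0.500614)(-0.996487)(39.7) + (-0.865671)(-412.0) = 348.19 m.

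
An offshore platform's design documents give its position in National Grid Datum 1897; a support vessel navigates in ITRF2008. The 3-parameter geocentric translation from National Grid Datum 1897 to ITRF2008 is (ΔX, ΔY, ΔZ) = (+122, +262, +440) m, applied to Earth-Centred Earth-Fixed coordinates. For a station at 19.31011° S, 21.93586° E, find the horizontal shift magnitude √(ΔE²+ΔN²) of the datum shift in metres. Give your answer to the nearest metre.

At φ = -19.31011°, λ = 21.93586°: sin φ = -0.330681, cos φ = 0.943743, sin λ = 0.373568, cos λ = 0.927603.
ΔE = −sin λ·ΔX + cos λ·ΔY = −(0.373568)·(122) + (0.927603)·(262) = 197.46 m.
ΔN = −sin φ cos λ·ΔX − sin φ sin λ·ΔY + cos φ·ΔZ = −(-0.330681)(0.927603)(122) − (-0.330681)(0.373568)(262) + (0.943743)(440) = 485.03 m.
Horizontal magnitude = √(ΔE² + ΔN²) = √(197.46² + 485.03²) = 523.69 m.

524 m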